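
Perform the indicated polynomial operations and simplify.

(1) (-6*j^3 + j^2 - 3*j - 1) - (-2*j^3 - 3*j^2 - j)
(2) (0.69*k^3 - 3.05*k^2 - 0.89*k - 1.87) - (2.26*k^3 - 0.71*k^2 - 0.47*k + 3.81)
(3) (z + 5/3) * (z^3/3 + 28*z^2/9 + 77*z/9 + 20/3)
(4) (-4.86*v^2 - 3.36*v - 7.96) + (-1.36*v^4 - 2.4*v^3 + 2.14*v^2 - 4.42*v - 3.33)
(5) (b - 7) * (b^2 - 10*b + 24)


(1) = -4*j^3 + 4*j^2 - 2*j - 1
(2) = -1.57*k^3 - 2.34*k^2 - 0.42*k - 5.68
(3) = z^4/3 + 11*z^3/3 + 371*z^2/27 + 565*z/27 + 100/9
(4) = -1.36*v^4 - 2.4*v^3 - 2.72*v^2 - 7.78*v - 11.29
(5) = b^3 - 17*b^2 + 94*b - 168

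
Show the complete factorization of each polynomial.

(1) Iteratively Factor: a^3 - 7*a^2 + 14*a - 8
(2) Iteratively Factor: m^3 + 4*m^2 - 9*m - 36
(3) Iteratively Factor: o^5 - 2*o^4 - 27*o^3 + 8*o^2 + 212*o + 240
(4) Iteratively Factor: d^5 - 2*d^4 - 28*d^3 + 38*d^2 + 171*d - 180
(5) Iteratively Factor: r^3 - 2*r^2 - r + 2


(1) = (a - 2)*(a^2 - 5*a + 4) = (a - 2)*(a - 1)*(a - 4)
(2) = (m - 3)*(m^2 + 7*m + 12) = (m - 3)*(m + 4)*(m + 3)
(3) = (o + 2)*(o^4 - 4*o^3 - 19*o^2 + 46*o + 120) = (o + 2)*(o + 3)*(o^3 - 7*o^2 + 2*o + 40) = (o - 5)*(o + 2)*(o + 3)*(o^2 - 2*o - 8) = (o - 5)*(o + 2)^2*(o + 3)*(o - 4)
(4) = (d - 1)*(d^4 - d^3 - 29*d^2 + 9*d + 180) = (d - 5)*(d - 1)*(d^3 + 4*d^2 - 9*d - 36) = (d - 5)*(d - 1)*(d + 4)*(d^2 - 9) = (d - 5)*(d - 1)*(d + 3)*(d + 4)*(d - 3)
(5) = (r + 1)*(r^2 - 3*r + 2) = (r - 2)*(r + 1)*(r - 1)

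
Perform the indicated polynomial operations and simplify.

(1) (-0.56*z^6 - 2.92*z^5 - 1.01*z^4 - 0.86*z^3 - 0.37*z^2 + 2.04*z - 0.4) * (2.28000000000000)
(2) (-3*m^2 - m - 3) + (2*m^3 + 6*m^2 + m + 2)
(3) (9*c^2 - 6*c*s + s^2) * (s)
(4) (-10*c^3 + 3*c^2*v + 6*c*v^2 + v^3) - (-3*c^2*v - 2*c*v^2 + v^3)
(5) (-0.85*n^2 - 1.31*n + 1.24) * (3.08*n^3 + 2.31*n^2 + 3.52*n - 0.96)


(1) = -1.2768*z^6 - 6.6576*z^5 - 2.3028*z^4 - 1.9608*z^3 - 0.8436*z^2 + 4.6512*z - 0.912
(2) = 2*m^3 + 3*m^2 - 1
(3) = 9*c^2*s - 6*c*s^2 + s^3
(4) = -10*c^3 + 6*c^2*v + 8*c*v^2
(5) = -2.618*n^5 - 5.9983*n^4 - 2.1989*n^3 - 0.9308*n^2 + 5.6224*n - 1.1904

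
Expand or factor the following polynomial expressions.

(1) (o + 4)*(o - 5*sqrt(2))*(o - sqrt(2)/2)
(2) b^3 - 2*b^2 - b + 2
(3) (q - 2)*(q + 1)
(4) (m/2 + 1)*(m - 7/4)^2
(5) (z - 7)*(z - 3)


(1) = o^3 - 11*sqrt(2)*o^2/2 + 4*o^2 - 22*sqrt(2)*o + 5*o + 20
(2) = (b - 2)*(b - 1)*(b + 1)
(3) = q^2 - q - 2
(4) = m^3/2 - 3*m^2/4 - 63*m/32 + 49/16
(5) = z^2 - 10*z + 21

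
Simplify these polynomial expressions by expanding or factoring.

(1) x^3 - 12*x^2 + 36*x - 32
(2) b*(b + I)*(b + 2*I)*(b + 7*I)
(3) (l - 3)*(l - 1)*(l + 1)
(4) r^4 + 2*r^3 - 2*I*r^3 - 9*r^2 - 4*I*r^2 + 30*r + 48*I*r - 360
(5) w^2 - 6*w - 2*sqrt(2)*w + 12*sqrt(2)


(1) = (x - 8)*(x - 2)^2
(2) = b^4 + 10*I*b^3 - 23*b^2 - 14*I*b
(3) = l^3 - 3*l^2 - l + 3
(4) = (r - 4)*(r + 6)*(r - 5*I)*(r + 3*I)
(5) = (w - 6)*(w - 2*sqrt(2))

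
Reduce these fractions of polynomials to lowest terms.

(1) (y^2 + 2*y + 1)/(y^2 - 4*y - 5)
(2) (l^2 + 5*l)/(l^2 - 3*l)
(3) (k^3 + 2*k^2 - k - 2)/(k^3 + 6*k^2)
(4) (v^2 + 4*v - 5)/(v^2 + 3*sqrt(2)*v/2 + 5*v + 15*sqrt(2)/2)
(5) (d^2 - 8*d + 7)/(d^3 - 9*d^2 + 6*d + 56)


(1) = (y + 1)/(y - 5)
(2) = (l + 5)/(l - 3)
(3) = (k^3 + 2*k^2 - k - 2)/(k^3 + 6*k^2)
(4) = (2*v - 2)/(2*v + 3*sqrt(2))
(5) = (d - 1)/(d^2 - 2*d - 8)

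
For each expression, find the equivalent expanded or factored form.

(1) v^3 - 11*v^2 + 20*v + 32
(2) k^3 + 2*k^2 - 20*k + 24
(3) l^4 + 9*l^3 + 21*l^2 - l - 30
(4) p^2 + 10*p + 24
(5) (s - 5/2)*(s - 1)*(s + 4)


(1) = (v - 8)*(v - 4)*(v + 1)
(2) = (k - 2)^2*(k + 6)
(3) = (l - 1)*(l + 2)*(l + 3)*(l + 5)
(4) = (p + 4)*(p + 6)
(5) = s^3 + s^2/2 - 23*s/2 + 10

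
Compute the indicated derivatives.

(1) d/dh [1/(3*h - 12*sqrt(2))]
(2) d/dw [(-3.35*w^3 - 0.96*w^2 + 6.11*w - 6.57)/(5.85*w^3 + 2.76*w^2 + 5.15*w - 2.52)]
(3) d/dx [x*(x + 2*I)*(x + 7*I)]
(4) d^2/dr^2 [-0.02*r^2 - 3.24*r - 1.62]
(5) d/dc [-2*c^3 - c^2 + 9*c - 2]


(1) = -1/(3*(h - 4*sqrt(2))^2)
(2) = (-3.63*w^4 - 105.992*w^3 + 118.8219*w^2 + 41.1048*w + 18.4383)/(34.2225*w^6 + 32.292*w^5 + 67.8726*w^4 - 1.056*w^3 + 12.6121*w^2 - 25.956*w + 6.3504)
(3) = 3*x^2 + 18*I*x - 14
(4) = -0.0400000000000000
(5) = -6*c^2 - 2*c + 9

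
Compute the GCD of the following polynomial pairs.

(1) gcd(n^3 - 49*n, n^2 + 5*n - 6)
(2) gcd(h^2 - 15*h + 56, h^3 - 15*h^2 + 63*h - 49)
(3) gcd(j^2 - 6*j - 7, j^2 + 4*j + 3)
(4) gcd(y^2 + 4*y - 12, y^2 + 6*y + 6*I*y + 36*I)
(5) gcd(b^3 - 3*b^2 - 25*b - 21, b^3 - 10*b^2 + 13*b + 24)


(1) = 1
(2) = gcd((h - 8)*(h - 7), (h - 7)^2*(h - 1)) = h - 7
(3) = j + 1
(4) = y + 6
(5) = b + 1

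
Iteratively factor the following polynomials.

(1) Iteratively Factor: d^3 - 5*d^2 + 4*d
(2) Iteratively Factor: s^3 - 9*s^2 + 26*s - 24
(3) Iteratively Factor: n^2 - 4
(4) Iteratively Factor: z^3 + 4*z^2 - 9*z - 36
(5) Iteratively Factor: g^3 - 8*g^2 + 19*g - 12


(1) = (d - 4)*(d^2 - d) = (d - 4)*(d - 1)*(d)
(2) = (s - 3)*(s^2 - 6*s + 8) = (s - 3)*(s - 2)*(s - 4)
(3) = (n - 2)*(n + 2)
(4) = (z - 3)*(z^2 + 7*z + 12) = (z - 3)*(z + 3)*(z + 4)
(5) = (g - 1)*(g^2 - 7*g + 12) = (g - 4)*(g - 1)*(g - 3)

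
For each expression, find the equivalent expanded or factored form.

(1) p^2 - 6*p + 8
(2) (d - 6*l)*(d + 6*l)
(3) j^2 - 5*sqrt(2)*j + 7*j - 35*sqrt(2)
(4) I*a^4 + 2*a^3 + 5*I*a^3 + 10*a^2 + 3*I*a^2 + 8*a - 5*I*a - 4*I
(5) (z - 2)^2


(1) = (p - 4)*(p - 2)
(2) = d^2 - 36*l^2
(3) = (j + 7)*(j - 5*sqrt(2))
(4) = (a + 4)*(a - I)^2*(I*a + I)
(5) = z^2 - 4*z + 4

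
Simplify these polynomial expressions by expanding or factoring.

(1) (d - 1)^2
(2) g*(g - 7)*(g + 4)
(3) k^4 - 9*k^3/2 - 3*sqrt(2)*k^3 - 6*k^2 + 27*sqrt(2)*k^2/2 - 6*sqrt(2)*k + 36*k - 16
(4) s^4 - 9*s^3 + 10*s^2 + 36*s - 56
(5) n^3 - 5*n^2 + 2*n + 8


(1) = d^2 - 2*d + 1
(2) = g^3 - 3*g^2 - 28*g
(3) = (k - 4)*(k - 1/2)*(k - 4*sqrt(2))*(k + sqrt(2))
(4) = (s - 7)*(s - 2)^2*(s + 2)
(5) = (n - 4)*(n - 2)*(n + 1)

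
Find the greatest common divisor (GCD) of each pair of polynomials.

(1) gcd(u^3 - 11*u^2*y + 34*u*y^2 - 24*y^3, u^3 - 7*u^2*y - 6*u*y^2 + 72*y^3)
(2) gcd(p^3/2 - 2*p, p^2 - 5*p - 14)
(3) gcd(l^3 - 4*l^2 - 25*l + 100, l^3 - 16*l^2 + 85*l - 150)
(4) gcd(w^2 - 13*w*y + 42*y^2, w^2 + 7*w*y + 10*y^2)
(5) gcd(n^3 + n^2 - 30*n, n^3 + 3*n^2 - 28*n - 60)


(1) = u^2 - 10*u*y + 24*y^2
(2) = p + 2
(3) = l - 5
(4) = gcd((w - 7*y)*(w - 6*y), (w + 2*y)*(w + 5*y)) = 1
(5) = gcd(n*(n - 5)*(n + 6), (n - 5)*(n + 2)*(n + 6)) = n^2 + n - 30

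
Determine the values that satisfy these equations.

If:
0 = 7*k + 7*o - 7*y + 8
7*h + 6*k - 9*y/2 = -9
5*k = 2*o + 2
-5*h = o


Then:
h = -312/1855
k = 1366/1855
o = 312/371
y = 5046/1855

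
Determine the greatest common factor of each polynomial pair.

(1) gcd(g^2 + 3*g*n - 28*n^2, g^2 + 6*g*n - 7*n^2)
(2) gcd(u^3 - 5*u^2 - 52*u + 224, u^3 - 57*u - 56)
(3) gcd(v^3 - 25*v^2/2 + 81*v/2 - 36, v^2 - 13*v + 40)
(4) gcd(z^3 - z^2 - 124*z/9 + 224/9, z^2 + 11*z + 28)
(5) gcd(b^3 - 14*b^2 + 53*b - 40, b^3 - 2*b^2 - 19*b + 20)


(1) = gcd((g - 4*n)*(g + 7*n), (g - n)*(g + 7*n)) = g + 7*n
(2) = u^2 - u - 56
(3) = gcd((v - 8)*(v - 3)*(v - 3/2), (v - 8)*(v - 5)) = v - 8
(4) = z + 4
(5) = gcd((b - 8)*(b - 5)*(b - 1), (b - 5)*(b - 1)*(b + 4)) = b^2 - 6*b + 5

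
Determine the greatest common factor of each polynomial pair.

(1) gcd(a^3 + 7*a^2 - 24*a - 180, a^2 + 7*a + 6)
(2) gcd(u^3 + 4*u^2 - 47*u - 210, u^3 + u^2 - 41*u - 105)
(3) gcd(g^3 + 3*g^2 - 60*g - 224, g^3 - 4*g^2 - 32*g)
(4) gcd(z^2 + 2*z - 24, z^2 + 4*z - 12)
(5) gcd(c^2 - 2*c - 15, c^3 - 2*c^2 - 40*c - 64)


(1) = gcd((a - 5)*(a + 6)^2, (a + 1)*(a + 6)) = a + 6
(2) = gcd((u - 7)*(u + 5)*(u + 6), (u - 7)*(u + 3)*(u + 5)) = u^2 - 2*u - 35
(3) = g^2 - 4*g - 32
(4) = gcd((z - 4)*(z + 6), (z - 2)*(z + 6)) = z + 6
(5) = gcd((c - 5)*(c + 3), (c - 8)*(c + 2)*(c + 4)) = 1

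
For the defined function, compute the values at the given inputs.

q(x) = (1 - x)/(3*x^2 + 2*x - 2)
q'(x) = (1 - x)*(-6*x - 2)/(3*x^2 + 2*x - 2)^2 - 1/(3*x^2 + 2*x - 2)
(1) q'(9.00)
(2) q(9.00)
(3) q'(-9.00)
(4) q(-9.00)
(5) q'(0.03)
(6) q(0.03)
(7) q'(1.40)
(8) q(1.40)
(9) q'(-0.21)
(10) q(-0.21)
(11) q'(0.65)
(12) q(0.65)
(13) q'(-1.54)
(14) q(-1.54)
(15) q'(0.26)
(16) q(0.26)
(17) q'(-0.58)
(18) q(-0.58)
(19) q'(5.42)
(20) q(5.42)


(1) = 0.00
(2) = -0.03
(3) = 0.01
(4) = 0.04
(5) = -0.05
(6) = -0.50
(7) = -0.06
(8) = -0.06
(9) = 0.27
(10) = -0.53
(11) = -8.17
(12) = 0.62
(13) = 3.95
(14) = 1.25
(15) = -0.83
(16) = -0.58
(17) = 0.97
(18) = -0.73
(19) = 0.01
(20) = -0.05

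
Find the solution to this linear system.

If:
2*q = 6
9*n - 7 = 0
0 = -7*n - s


Then:
n = 7/9
q = 3
s = -49/9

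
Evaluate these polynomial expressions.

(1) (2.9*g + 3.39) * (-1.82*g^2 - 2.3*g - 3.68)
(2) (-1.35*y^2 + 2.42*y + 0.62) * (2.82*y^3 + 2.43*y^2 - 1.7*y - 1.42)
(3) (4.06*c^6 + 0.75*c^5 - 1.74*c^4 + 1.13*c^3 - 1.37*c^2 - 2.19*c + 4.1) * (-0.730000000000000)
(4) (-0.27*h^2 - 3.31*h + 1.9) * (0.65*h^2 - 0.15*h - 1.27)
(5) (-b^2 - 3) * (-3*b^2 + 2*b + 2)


(1) = -5.278*g^3 - 12.8398*g^2 - 18.469*g - 12.4752
(2) = -3.807*y^5 + 3.5439*y^4 + 9.924*y^3 - 0.6904*y^2 - 4.4904*y - 0.8804
(3) = -2.9638*c^6 - 0.5475*c^5 + 1.2702*c^4 - 0.8249*c^3 + 1.0001*c^2 + 1.5987*c - 2.993
(4) = -0.1755*h^4 - 2.111*h^3 + 2.0744*h^2 + 3.9187*h - 2.413
(5) = 3*b^4 - 2*b^3 + 7*b^2 - 6*b - 6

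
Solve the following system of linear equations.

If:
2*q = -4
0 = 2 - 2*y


Then:
q = -2
y = 1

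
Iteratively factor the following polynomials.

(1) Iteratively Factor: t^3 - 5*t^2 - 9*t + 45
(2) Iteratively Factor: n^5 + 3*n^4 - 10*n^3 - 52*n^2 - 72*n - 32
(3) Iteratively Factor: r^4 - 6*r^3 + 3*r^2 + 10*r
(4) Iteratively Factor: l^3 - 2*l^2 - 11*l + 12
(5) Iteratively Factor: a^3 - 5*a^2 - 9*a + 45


(1) = (t + 3)*(t^2 - 8*t + 15) = (t - 5)*(t + 3)*(t - 3)
(2) = (n + 2)*(n^4 + n^3 - 12*n^2 - 28*n - 16) = (n + 2)^2*(n^3 - n^2 - 10*n - 8) = (n + 1)*(n + 2)^2*(n^2 - 2*n - 8) = (n - 4)*(n + 1)*(n + 2)^2*(n + 2)
(3) = (r - 2)*(r^3 - 4*r^2 - 5*r) = (r - 5)*(r - 2)*(r^2 + r) = r*(r - 5)*(r - 2)*(r + 1)
(4) = (l + 3)*(l^2 - 5*l + 4) = (l - 1)*(l + 3)*(l - 4)
(5) = (a - 3)*(a^2 - 2*a - 15) = (a - 3)*(a + 3)*(a - 5)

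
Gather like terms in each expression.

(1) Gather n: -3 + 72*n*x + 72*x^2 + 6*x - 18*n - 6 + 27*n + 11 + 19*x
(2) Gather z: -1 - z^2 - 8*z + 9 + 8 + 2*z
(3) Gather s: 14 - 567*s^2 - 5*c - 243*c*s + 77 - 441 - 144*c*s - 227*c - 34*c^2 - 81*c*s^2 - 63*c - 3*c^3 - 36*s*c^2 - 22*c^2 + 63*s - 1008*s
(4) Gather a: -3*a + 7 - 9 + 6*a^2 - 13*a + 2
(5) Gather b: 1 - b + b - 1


(1) = n*(72*x + 9) + 72*x^2 + 25*x + 2
(2) = -z^2 - 6*z + 16
(3) = -3*c^3 - 56*c^2 - 295*c + s^2*(-81*c - 567) + s*(-36*c^2 - 387*c - 945) - 350
(4) = 6*a^2 - 16*a
(5) = 0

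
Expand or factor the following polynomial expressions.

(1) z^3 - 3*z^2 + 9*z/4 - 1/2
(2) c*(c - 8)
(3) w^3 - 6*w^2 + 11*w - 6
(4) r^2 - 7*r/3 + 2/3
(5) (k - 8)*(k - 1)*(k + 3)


(1) = (z - 2)*(z - 1/2)^2
(2) = c^2 - 8*c
(3) = (w - 3)*(w - 2)*(w - 1)
(4) = (r - 2)*(r - 1/3)
(5) = k^3 - 6*k^2 - 19*k + 24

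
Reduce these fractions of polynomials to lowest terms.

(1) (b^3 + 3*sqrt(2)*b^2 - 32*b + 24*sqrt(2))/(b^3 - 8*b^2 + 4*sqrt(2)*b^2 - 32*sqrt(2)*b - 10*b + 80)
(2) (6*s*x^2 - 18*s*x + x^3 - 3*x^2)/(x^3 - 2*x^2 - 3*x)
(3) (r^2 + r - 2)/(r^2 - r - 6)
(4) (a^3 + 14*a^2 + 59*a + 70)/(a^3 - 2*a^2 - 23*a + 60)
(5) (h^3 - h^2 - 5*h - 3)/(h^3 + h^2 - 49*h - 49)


(1) = (b^2 + 4*sqrt(2)*b - 24)/(b^2 + b*(-8 + 5*sqrt(2)) - 40*sqrt(2))
(2) = (6*s + x)/(x + 1)
(3) = (r - 1)/(r - 3)
(4) = (a^2 + 9*a + 14)/(a^2 - 7*a + 12)
(5) = (h^2 - 2*h - 3)/(h^2 - 49)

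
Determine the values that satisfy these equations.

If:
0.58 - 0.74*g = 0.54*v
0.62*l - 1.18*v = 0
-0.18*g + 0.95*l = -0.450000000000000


Then:
g = 0.90
l = -0.30
v = -0.16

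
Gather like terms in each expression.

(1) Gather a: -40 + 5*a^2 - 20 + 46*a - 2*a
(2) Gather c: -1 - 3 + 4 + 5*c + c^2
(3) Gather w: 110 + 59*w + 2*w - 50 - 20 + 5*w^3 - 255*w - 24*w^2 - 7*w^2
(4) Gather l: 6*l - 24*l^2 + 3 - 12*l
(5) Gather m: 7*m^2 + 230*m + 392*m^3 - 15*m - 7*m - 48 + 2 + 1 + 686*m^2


(1) = 5*a^2 + 44*a - 60
(2) = c^2 + 5*c
(3) = 5*w^3 - 31*w^2 - 194*w + 40
(4) = -24*l^2 - 6*l + 3
(5) = 392*m^3 + 693*m^2 + 208*m - 45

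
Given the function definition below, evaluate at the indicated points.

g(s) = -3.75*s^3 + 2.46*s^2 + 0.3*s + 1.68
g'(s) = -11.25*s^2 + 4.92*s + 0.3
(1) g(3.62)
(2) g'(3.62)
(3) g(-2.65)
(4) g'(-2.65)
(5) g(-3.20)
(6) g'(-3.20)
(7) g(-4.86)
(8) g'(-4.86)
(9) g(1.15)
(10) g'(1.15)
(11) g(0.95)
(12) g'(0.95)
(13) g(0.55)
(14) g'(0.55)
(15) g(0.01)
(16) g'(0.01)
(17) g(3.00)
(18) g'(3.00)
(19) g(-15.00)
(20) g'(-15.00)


(1) = -142.89
(2) = -129.31
(3) = 87.95
(4) = -91.74
(5) = 148.79
(6) = -130.64
(7) = 488.79
(8) = -289.33
(9) = -0.42
(10) = -8.92
(11) = 0.97
(12) = -5.18
(13) = 1.97
(14) = -0.40
(15) = 1.68
(16) = 0.35
(17) = -76.53
(18) = -86.19
(19) = 13206.93
(20) = -2604.75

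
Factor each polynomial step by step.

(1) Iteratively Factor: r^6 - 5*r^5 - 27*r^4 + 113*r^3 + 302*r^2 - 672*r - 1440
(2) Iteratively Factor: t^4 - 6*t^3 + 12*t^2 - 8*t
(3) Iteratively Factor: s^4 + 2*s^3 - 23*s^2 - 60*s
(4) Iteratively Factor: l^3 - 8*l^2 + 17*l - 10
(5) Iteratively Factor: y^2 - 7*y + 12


(1) = (r - 4)*(r^5 - r^4 - 31*r^3 - 11*r^2 + 258*r + 360) = (r - 5)*(r - 4)*(r^4 + 4*r^3 - 11*r^2 - 66*r - 72) = (r - 5)*(r - 4)*(r + 3)*(r^3 + r^2 - 14*r - 24) = (r - 5)*(r - 4)*(r + 2)*(r + 3)*(r^2 - r - 12) = (r - 5)*(r - 4)^2*(r + 2)*(r + 3)*(r + 3)
(2) = (t - 2)*(t^3 - 4*t^2 + 4*t) = (t - 2)^2*(t^2 - 2*t) = (t - 2)^3*(t)
(3) = (s + 3)*(s^3 - s^2 - 20*s) = (s + 3)*(s + 4)*(s^2 - 5*s) = (s - 5)*(s + 3)*(s + 4)*(s)
(4) = (l - 5)*(l^2 - 3*l + 2) = (l - 5)*(l - 2)*(l - 1)
(5) = (y - 3)*(y - 4)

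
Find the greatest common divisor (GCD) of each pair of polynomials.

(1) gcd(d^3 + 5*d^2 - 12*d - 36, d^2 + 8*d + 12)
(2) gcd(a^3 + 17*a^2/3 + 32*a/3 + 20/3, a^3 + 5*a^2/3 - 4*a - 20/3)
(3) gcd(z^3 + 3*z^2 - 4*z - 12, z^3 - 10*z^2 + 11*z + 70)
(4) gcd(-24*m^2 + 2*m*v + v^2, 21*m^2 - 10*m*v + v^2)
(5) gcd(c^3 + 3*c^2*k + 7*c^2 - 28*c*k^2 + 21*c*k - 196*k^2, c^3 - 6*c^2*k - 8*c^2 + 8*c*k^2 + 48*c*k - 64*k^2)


(1) = d^2 + 8*d + 12
(2) = a^2 + 11*a/3 + 10/3
(3) = z + 2
(4) = gcd((-4*m + v)*(6*m + v), (-7*m + v)*(-3*m + v)) = 1
(5) = gcd((c + 7)*(c - 4*k)*(c + 7*k), (c - 8)*(c - 4*k)*(c - 2*k)) = c - 4*k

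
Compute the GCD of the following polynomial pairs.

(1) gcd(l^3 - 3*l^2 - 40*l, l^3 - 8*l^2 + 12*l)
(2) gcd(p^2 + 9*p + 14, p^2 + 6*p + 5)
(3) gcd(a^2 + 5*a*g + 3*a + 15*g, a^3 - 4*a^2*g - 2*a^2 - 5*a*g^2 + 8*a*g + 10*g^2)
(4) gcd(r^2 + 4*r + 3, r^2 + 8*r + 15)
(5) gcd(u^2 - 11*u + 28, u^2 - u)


(1) = l
(2) = 1
(3) = gcd((a + 3)*(a + 5*g), (a - 2)*(a - 5*g)*(a + g)) = 1
(4) = r + 3
(5) = 1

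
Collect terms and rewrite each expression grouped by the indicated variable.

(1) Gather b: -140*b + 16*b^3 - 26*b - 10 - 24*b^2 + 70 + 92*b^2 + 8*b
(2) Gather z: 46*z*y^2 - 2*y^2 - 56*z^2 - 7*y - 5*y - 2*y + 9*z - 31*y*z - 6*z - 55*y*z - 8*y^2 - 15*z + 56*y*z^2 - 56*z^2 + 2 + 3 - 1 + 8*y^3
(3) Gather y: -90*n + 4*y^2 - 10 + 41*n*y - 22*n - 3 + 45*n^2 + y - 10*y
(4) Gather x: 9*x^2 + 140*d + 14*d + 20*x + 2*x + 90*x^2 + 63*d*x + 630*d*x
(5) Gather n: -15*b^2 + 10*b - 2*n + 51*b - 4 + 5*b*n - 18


(1) = 16*b^3 + 68*b^2 - 158*b + 60
(2) = 8*y^3 - 10*y^2 - 14*y + z^2*(56*y - 112) + z*(46*y^2 - 86*y - 12) + 4
(3) = 45*n^2 - 112*n + 4*y^2 + y*(41*n - 9) - 13
(4) = 154*d + 99*x^2 + x*(693*d + 22)
(5) = -15*b^2 + 61*b + n*(5*b - 2) - 22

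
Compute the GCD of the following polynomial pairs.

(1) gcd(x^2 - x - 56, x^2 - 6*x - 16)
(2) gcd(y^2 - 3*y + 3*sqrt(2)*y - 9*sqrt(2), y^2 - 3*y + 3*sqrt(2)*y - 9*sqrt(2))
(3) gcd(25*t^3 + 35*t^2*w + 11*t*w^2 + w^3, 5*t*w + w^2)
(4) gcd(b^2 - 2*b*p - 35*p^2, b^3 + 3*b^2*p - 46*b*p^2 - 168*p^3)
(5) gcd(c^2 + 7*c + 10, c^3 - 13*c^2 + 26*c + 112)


(1) = x - 8
(2) = gcd((y - 3)*(y + 3*sqrt(2)), (y - 3)*(y + 3*sqrt(2))) = y^2 + y*(-3 + 3*sqrt(2)) - 9*sqrt(2)
(3) = 5*t + w
(4) = gcd((b - 7*p)*(b + 5*p), (b - 7*p)*(b + 4*p)*(b + 6*p)) = -b + 7*p
(5) = gcd((c + 2)*(c + 5), (c - 8)*(c - 7)*(c + 2)) = c + 2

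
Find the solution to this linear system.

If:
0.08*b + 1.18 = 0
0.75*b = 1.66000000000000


Then:
No Solution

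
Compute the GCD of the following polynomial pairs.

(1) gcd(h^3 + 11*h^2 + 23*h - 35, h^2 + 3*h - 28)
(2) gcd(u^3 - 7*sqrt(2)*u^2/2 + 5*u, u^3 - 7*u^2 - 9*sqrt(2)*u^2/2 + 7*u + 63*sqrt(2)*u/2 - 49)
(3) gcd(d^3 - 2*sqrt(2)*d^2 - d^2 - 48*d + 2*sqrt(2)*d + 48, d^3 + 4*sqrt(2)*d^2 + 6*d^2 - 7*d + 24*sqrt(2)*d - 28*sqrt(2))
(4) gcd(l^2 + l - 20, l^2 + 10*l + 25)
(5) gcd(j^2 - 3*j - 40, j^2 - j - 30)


(1) = h + 7
(2) = gcd(u*(u - 5*sqrt(2)/2)*(u - sqrt(2)), (u - 7)*(u - 7*sqrt(2)/2)*(u - sqrt(2))) = u - sqrt(2)
(3) = d^2 + d*(-1 + 4*sqrt(2)) - 4*sqrt(2)
(4) = l + 5
(5) = j + 5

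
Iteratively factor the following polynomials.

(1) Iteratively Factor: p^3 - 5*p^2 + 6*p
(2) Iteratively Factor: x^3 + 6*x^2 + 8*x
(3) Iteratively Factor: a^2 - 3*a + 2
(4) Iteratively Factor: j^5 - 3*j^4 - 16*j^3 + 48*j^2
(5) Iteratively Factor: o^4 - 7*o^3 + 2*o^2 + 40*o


(1) = (p - 3)*(p^2 - 2*p) = (p - 3)*(p - 2)*(p)
(2) = (x)*(x^2 + 6*x + 8) = x*(x + 4)*(x + 2)
(3) = (a - 1)*(a - 2)
(4) = (j - 3)*(j^4 - 16*j^2) = j*(j - 3)*(j^3 - 16*j) = j*(j - 3)*(j + 4)*(j^2 - 4*j) = j*(j - 4)*(j - 3)*(j + 4)*(j)
(5) = (o + 2)*(o^3 - 9*o^2 + 20*o) = o*(o + 2)*(o^2 - 9*o + 20) = o*(o - 5)*(o + 2)*(o - 4)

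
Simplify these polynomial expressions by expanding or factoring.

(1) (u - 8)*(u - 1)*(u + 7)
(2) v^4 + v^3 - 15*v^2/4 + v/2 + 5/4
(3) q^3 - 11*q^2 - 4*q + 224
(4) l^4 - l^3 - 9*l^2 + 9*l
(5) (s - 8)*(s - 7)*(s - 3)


(1) = u^3 - 2*u^2 - 55*u + 56
(2) = (v - 1)^2*(v + 1/2)*(v + 5/2)
(3) = (q - 8)*(q - 7)*(q + 4)
(4) = l*(l - 3)*(l - 1)*(l + 3)
(5) = s^3 - 18*s^2 + 101*s - 168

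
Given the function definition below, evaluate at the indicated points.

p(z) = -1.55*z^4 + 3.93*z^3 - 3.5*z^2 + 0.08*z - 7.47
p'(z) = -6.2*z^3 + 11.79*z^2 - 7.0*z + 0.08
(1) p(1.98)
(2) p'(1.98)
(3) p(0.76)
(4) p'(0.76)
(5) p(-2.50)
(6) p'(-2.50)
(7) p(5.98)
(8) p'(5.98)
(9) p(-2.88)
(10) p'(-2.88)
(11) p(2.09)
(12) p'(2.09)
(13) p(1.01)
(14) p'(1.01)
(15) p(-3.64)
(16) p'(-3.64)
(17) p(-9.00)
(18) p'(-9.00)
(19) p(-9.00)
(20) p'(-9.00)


(1) = -14.35
(2) = -15.69
(3) = -8.22
(4) = -1.15
(5) = -151.50
(6) = 188.14
(7) = -1273.88
(8) = -946.02
(9) = -237.25
(10) = 266.14
(11) = -16.29
(12) = -19.65
(13) = -8.52
(14) = -1.35
(15) = -515.78
(16) = 480.79
(17) = -13326.21
(18) = 5537.87
(19) = -13326.21
(20) = 5537.87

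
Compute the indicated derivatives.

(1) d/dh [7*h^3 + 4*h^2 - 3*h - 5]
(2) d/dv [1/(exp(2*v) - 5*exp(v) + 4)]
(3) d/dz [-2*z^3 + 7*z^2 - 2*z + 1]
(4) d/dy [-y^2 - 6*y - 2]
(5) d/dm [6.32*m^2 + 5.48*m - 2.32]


(1) = 21*h^2 + 8*h - 3
(2) = (5 - 2*exp(v))*exp(v)/(exp(2*v) - 5*exp(v) + 4)^2
(3) = -6*z^2 + 14*z - 2
(4) = -2*y - 6
(5) = 12.64*m + 5.48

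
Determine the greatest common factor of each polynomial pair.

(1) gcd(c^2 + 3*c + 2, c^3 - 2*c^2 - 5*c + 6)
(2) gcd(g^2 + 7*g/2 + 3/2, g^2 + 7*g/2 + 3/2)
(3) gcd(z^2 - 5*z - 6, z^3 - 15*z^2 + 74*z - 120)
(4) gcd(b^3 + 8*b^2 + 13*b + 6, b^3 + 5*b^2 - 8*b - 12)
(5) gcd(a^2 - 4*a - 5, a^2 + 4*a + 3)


(1) = c + 2
(2) = g^2 + 7*g/2 + 3/2
(3) = z - 6
(4) = b^2 + 7*b + 6
(5) = a + 1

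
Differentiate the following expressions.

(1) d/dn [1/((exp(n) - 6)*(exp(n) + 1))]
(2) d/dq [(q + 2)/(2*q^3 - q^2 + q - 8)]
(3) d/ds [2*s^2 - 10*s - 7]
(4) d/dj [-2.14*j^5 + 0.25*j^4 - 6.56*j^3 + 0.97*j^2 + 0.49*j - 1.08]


(1) = (5 - 2*exp(n))*exp(n)/(exp(4*n) - 10*exp(3*n) + 13*exp(2*n) + 60*exp(n) + 36)
(2) = (2*q^3 - q^2 + q - (q + 2)*(6*q^2 - 2*q + 1) - 8)/(2*q^3 - q^2 + q - 8)^2
(3) = 4*s - 10
(4) = -10.7*j^4 + 1.0*j^3 - 19.68*j^2 + 1.94*j + 0.49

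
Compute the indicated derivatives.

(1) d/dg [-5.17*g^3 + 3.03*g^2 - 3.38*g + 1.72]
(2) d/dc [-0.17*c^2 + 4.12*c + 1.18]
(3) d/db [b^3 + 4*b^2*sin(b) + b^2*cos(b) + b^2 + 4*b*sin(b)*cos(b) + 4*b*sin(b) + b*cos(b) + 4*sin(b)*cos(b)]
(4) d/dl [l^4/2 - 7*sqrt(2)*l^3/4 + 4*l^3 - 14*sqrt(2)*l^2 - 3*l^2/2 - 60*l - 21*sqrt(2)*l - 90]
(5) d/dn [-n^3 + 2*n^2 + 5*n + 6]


(1) = -15.51*g^2 + 6.06*g - 3.38
(2) = 4.12 - 0.34*c
(3) = -b^2*sin(b) + 4*b^2*cos(b) + 3*b^2 + 7*b*sin(b) + 6*b*cos(b) + 4*b*cos(2*b) + 2*b + 4*sin(b) + 2*sin(2*b) + cos(b) + 4*cos(2*b)
(4) = 2*l^3 - 21*sqrt(2)*l^2/4 + 12*l^2 - 28*sqrt(2)*l - 3*l - 60 - 21*sqrt(2)
(5) = -3*n^2 + 4*n + 5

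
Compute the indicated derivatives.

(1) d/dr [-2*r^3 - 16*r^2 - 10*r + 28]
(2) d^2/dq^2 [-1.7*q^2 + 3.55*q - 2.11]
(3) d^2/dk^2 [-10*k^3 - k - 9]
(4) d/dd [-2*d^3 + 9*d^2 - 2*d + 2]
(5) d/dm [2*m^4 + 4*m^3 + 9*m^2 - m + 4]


(1) = -6*r^2 - 32*r - 10
(2) = -3.40000000000000
(3) = -60*k
(4) = -6*d^2 + 18*d - 2
(5) = 8*m^3 + 12*m^2 + 18*m - 1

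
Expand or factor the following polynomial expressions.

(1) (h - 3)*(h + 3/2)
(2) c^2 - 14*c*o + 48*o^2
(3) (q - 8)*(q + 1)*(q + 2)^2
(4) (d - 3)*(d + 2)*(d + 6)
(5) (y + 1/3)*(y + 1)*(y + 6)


(1) = h^2 - 3*h/2 - 9/2
(2) = (c - 8*o)*(c - 6*o)
(3) = q^4 - 3*q^3 - 32*q^2 - 60*q - 32
(4) = d^3 + 5*d^2 - 12*d - 36
(5) = y^3 + 22*y^2/3 + 25*y/3 + 2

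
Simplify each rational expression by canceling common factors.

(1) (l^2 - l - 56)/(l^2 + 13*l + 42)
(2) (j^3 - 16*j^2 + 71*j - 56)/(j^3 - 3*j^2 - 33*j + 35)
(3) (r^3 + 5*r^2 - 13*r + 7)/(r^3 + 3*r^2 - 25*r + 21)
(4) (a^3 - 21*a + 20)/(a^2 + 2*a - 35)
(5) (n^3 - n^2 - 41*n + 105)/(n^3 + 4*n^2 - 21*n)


(1) = (l - 8)/(l + 6)
(2) = (j - 8)/(j + 5)
(3) = (r - 1)/(r - 3)
(4) = (a^3 - 21*a + 20)/(a^2 + 2*a - 35)
(5) = (n - 5)/n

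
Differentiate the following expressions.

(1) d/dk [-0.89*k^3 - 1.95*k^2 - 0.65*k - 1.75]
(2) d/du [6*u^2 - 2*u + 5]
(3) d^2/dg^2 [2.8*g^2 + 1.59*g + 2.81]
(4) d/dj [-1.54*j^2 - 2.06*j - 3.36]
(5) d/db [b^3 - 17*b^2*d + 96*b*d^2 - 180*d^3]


(1) = -2.67*k^2 - 3.9*k - 0.65
(2) = 12*u - 2
(3) = 5.60000000000000
(4) = -3.08*j - 2.06
(5) = 3*b^2 - 34*b*d + 96*d^2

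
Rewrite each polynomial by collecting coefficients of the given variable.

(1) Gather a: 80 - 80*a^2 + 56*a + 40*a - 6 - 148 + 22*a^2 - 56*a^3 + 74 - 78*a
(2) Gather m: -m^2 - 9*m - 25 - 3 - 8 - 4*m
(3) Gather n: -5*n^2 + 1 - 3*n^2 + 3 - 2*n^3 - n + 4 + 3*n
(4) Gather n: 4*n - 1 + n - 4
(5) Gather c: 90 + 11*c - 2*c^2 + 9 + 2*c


(1) = -56*a^3 - 58*a^2 + 18*a
(2) = -m^2 - 13*m - 36
(3) = -2*n^3 - 8*n^2 + 2*n + 8
(4) = 5*n - 5
(5) = -2*c^2 + 13*c + 99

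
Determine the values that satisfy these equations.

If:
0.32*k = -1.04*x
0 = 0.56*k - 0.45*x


Then:
k = 0.00
x = 0.00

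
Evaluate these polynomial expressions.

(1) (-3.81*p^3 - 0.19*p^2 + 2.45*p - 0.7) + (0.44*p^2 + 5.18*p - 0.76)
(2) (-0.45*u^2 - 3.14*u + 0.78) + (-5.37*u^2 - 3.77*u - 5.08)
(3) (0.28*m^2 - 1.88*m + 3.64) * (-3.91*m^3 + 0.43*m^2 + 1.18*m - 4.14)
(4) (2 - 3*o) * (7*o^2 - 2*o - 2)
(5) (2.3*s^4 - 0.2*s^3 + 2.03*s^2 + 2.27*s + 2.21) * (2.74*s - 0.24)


(1) = -3.81*p^3 + 0.25*p^2 + 7.63*p - 1.46
(2) = -5.82*u^2 - 6.91*u - 4.3
(3) = -1.0948*m^5 + 7.4712*m^4 - 14.7104*m^3 - 1.8124*m^2 + 12.0784*m - 15.0696
(4) = -21*o^3 + 20*o^2 + 2*o - 4
(5) = 6.302*s^5 - 1.1*s^4 + 5.6102*s^3 + 5.7326*s^2 + 5.5106*s - 0.5304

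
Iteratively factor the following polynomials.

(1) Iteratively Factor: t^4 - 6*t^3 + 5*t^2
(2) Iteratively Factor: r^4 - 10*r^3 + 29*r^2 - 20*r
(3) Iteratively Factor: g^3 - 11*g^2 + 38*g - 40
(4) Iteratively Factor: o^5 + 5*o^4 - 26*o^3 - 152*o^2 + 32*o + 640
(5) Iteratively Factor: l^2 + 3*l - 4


(1) = (t - 5)*(t^3 - t^2) = t*(t - 5)*(t^2 - t) = t*(t - 5)*(t - 1)*(t)
(2) = (r - 5)*(r^3 - 5*r^2 + 4*r) = (r - 5)*(r - 4)*(r^2 - r) = r*(r - 5)*(r - 4)*(r - 1)
(3) = (g - 4)*(g^2 - 7*g + 10) = (g - 5)*(g - 4)*(g - 2)
(4) = (o + 4)*(o^4 + o^3 - 30*o^2 - 32*o + 160) = (o + 4)^2*(o^3 - 3*o^2 - 18*o + 40) = (o - 5)*(o + 4)^2*(o^2 + 2*o - 8) = (o - 5)*(o + 4)^3*(o - 2)
(5) = (l + 4)*(l - 1)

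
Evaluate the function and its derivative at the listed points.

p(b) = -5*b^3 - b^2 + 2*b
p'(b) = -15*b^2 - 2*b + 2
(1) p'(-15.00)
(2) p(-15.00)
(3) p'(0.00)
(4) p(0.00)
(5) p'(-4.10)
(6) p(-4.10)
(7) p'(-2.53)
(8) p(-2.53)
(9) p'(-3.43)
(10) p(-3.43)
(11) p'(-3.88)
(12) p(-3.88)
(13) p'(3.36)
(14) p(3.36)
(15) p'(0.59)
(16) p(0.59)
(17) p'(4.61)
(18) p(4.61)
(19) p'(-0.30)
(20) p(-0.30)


(1) = -3343.00
(2) = 16620.00
(3) = 2.00
(4) = 0.00
(5) = -241.95
(6) = 319.59
(7) = -88.95
(8) = 69.51
(9) = -167.61
(10) = 183.14
(11) = -216.06
(12) = 269.24
(13) = -174.06
(14) = -194.23
(15) = -4.40
(16) = -0.19
(17) = -326.00
(18) = -501.89
(19) = 1.25
(20) = -0.55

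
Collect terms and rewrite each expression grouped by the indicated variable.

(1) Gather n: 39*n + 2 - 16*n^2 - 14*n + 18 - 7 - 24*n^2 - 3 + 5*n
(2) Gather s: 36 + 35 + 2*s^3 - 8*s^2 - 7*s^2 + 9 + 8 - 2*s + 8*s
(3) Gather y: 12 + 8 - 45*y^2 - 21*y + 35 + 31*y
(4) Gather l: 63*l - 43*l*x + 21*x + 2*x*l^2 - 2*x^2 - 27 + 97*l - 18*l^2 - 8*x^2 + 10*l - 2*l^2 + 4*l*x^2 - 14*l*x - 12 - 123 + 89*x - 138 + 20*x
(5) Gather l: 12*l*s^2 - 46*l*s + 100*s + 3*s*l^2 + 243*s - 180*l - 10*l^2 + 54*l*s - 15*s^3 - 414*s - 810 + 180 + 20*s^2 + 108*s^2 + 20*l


(1) = -40*n^2 + 30*n + 10
(2) = 2*s^3 - 15*s^2 + 6*s + 88
(3) = -45*y^2 + 10*y + 55
(4) = l^2*(2*x - 20) + l*(4*x^2 - 57*x + 170) - 10*x^2 + 130*x - 300
(5) = l^2*(3*s - 10) + l*(12*s^2 + 8*s - 160) - 15*s^3 + 128*s^2 - 71*s - 630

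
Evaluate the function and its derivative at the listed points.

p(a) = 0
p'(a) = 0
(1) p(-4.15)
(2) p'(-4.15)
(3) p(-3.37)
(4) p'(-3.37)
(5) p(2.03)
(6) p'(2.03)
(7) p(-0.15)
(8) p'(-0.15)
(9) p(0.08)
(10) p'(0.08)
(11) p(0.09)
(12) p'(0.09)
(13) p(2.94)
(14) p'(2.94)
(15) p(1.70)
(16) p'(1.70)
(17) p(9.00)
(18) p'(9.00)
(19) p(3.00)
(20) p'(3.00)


(1) = 0.00
(2) = 0.00
(3) = 0.00
(4) = 0.00
(5) = 0.00
(6) = 0.00
(7) = 0.00
(8) = 0.00
(9) = 0.00
(10) = 0.00
(11) = 0.00
(12) = 0.00
(13) = 0.00
(14) = 0.00
(15) = 0.00
(16) = 0.00
(17) = 0.00
(18) = 0.00
(19) = 0.00
(20) = 0.00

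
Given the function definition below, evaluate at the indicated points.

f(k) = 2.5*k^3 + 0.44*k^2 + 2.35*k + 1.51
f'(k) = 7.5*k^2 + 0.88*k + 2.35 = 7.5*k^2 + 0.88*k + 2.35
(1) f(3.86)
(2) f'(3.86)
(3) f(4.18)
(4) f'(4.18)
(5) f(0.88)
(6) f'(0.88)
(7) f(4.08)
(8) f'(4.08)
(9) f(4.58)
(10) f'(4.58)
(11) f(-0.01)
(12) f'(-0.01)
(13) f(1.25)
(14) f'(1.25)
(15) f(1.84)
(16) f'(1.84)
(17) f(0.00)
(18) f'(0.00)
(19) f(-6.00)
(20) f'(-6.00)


(1) = 160.92
(2) = 117.49
(3) = 201.61
(4) = 137.07
(5) = 5.62
(6) = 8.93
(7) = 188.22
(8) = 130.79
(9) = 261.68
(10) = 163.70
(11) = 1.49
(12) = 2.34
(13) = 10.02
(14) = 15.17
(15) = 22.90
(16) = 29.36
(17) = 1.51
(18) = 2.35
(19) = -536.75
(20) = 267.07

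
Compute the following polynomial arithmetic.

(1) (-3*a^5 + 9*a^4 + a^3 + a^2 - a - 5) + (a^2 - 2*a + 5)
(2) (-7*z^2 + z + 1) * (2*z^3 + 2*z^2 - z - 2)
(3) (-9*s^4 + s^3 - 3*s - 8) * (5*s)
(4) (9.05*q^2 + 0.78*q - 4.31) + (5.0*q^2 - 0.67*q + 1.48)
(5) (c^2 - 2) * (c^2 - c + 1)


(1) = -3*a^5 + 9*a^4 + a^3 + 2*a^2 - 3*a
(2) = -14*z^5 - 12*z^4 + 11*z^3 + 15*z^2 - 3*z - 2
(3) = -45*s^5 + 5*s^4 - 15*s^2 - 40*s
(4) = 14.05*q^2 + 0.11*q - 2.83
(5) = c^4 - c^3 - c^2 + 2*c - 2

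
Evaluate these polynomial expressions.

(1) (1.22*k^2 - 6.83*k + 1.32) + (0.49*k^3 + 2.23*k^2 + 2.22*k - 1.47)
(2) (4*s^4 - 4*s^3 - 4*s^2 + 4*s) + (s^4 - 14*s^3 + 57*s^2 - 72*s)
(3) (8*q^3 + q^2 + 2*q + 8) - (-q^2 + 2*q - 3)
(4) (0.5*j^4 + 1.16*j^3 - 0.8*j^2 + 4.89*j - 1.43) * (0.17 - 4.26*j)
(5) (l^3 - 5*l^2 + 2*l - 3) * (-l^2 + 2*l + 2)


(1) = 0.49*k^3 + 3.45*k^2 - 4.61*k - 0.15
(2) = 5*s^4 - 18*s^3 + 53*s^2 - 68*s
(3) = 8*q^3 + 2*q^2 + 11
(4) = -2.13*j^5 - 4.8566*j^4 + 3.6052*j^3 - 20.9674*j^2 + 6.9231*j - 0.2431
(5) = -l^5 + 7*l^4 - 10*l^3 - 3*l^2 - 2*l - 6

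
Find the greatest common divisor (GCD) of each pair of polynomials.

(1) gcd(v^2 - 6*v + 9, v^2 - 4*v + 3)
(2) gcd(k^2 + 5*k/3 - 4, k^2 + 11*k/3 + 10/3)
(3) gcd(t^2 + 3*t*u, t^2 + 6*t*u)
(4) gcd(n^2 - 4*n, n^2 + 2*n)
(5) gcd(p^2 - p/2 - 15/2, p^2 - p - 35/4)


(1) = v - 3
(2) = 1
(3) = t
(4) = n
(5) = gcd((p - 3)*(p + 5/2), (p - 7/2)*(p + 5/2)) = p + 5/2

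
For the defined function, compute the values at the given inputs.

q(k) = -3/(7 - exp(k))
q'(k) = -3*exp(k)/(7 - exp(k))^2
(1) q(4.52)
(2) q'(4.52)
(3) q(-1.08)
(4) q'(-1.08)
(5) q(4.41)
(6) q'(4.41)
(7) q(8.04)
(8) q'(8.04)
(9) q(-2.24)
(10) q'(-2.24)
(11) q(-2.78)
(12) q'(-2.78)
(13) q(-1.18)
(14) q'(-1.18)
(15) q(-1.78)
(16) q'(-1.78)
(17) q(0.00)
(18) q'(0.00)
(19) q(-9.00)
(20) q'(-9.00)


(1) = 0.04
(2) = -0.04
(3) = -0.45
(4) = -0.02
(5) = 0.04
(6) = -0.04
(7) = 0.00
(8) = -0.00
(9) = -0.44
(10) = -0.01
(11) = -0.43
(12) = -0.00
(13) = -0.45
(14) = -0.02
(15) = -0.44
(16) = -0.01
(17) = -0.50
(18) = -0.08
(19) = -0.43
(20) = -0.00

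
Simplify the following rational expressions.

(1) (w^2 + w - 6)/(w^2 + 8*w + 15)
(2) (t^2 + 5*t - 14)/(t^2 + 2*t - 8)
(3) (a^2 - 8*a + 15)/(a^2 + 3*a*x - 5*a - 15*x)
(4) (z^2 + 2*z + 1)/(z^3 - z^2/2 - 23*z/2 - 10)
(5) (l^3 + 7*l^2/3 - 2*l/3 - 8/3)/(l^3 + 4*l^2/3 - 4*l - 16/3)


(1) = (w - 2)/(w + 5)
(2) = (t + 7)/(t + 4)
(3) = (a - 3)/(a + 3*x)
(4) = (2*z + 2)/(2*z^2 - 3*z - 20)
(5) = (l - 1)/(l - 2)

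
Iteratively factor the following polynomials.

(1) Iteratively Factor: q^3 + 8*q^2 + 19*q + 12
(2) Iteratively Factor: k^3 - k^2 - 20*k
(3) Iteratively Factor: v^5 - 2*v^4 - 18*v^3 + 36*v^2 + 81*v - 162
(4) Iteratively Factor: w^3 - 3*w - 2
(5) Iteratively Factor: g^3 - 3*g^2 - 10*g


(1) = (q + 1)*(q^2 + 7*q + 12) = (q + 1)*(q + 3)*(q + 4)
(2) = (k)*(k^2 - k - 20) = k*(k + 4)*(k - 5)
(3) = (v + 3)*(v^4 - 5*v^3 - 3*v^2 + 45*v - 54) = (v + 3)^2*(v^3 - 8*v^2 + 21*v - 18) = (v - 3)*(v + 3)^2*(v^2 - 5*v + 6) = (v - 3)*(v - 2)*(v + 3)^2*(v - 3)
(4) = (w + 1)*(w^2 - w - 2) = (w - 2)*(w + 1)*(w + 1)
(5) = (g)*(g^2 - 3*g - 10) = g*(g - 5)*(g + 2)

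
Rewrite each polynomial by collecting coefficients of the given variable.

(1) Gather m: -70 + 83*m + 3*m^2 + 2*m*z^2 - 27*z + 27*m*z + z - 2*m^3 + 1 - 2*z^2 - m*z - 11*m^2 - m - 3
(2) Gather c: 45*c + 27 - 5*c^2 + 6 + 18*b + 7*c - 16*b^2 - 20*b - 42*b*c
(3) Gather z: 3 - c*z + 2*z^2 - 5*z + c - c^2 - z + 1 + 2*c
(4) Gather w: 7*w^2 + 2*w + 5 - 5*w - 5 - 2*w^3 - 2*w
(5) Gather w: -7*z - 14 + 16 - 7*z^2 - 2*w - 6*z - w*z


(1) = -2*m^3 - 8*m^2 + m*(2*z^2 + 26*z + 82) - 2*z^2 - 26*z - 72
(2) = -16*b^2 - 2*b - 5*c^2 + c*(52 - 42*b) + 33
(3) = -c^2 + 3*c + 2*z^2 + z*(-c - 6) + 4
(4) = -2*w^3 + 7*w^2 - 5*w
(5) = w*(-z - 2) - 7*z^2 - 13*z + 2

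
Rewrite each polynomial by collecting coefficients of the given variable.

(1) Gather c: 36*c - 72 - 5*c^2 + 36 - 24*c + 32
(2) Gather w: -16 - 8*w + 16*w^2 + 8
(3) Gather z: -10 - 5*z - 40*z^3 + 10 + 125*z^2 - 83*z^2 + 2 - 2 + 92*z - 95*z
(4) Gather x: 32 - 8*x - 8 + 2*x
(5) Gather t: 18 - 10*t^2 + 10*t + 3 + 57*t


(1) = -5*c^2 + 12*c - 4
(2) = 16*w^2 - 8*w - 8
(3) = -40*z^3 + 42*z^2 - 8*z
(4) = 24 - 6*x
(5) = -10*t^2 + 67*t + 21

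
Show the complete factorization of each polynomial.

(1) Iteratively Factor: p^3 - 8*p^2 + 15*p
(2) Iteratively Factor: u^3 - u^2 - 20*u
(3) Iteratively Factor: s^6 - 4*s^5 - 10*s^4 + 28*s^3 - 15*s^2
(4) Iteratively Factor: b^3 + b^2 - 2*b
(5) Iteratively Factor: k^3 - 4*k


(1) = (p - 5)*(p^2 - 3*p) = (p - 5)*(p - 3)*(p)
(2) = (u)*(u^2 - u - 20) = u*(u + 4)*(u - 5)
(3) = (s - 1)*(s^5 - 3*s^4 - 13*s^3 + 15*s^2) = (s - 1)^2*(s^4 - 2*s^3 - 15*s^2) = (s - 5)*(s - 1)^2*(s^3 + 3*s^2) = s*(s - 5)*(s - 1)^2*(s^2 + 3*s) = s^2*(s - 5)*(s - 1)^2*(s + 3)
(4) = (b + 2)*(b^2 - b) = b*(b + 2)*(b - 1)
(5) = (k - 2)*(k^2 + 2*k) = (k - 2)*(k + 2)*(k)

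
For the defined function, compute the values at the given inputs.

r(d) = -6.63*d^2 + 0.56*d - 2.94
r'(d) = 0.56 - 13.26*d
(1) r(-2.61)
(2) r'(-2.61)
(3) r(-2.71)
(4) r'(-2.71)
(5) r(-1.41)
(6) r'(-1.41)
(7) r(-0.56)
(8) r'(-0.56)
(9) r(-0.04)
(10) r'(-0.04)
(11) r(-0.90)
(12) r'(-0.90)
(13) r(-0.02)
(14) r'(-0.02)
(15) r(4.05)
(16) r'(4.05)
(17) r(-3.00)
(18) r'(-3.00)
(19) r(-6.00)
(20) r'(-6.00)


(1) = -49.57
(2) = 35.17
(3) = -53.15
(4) = 36.49
(5) = -16.91
(6) = 19.26
(7) = -5.33
(8) = 7.99
(9) = -2.97
(10) = 1.09
(11) = -8.81
(12) = 12.49
(13) = -2.95
(14) = 0.83
(15) = -109.42
(16) = -53.14
(17) = -64.29
(18) = 40.34
(19) = -244.98
(20) = 80.12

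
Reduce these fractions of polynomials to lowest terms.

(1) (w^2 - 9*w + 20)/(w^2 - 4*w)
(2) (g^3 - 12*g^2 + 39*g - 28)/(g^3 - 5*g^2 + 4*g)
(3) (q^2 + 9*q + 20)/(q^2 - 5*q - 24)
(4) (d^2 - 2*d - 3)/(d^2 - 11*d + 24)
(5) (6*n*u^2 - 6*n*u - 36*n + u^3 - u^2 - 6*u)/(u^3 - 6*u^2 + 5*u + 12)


(1) = (w - 5)/w
(2) = (g - 7)/g
(3) = (q^2 + 9*q + 20)/(q^2 - 5*q - 24)
(4) = (d + 1)/(d - 8)
(5) = (6*n*u + 12*n + u^2 + 2*u)/(u^2 - 3*u - 4)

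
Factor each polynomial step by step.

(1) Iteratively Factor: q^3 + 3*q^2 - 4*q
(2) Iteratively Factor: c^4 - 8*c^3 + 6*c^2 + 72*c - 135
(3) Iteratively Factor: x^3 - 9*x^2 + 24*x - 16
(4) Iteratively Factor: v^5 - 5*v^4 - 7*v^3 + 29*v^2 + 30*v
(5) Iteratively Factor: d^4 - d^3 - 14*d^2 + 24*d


(1) = (q)*(q^2 + 3*q - 4) = q*(q - 1)*(q + 4)
(2) = (c - 5)*(c^3 - 3*c^2 - 9*c + 27) = (c - 5)*(c - 3)*(c^2 - 9) = (c - 5)*(c - 3)*(c + 3)*(c - 3)
(3) = (x - 4)*(x^2 - 5*x + 4) = (x - 4)*(x - 1)*(x - 4)
(4) = (v)*(v^4 - 5*v^3 - 7*v^2 + 29*v + 30) = v*(v - 3)*(v^3 - 2*v^2 - 13*v - 10) = v*(v - 5)*(v - 3)*(v^2 + 3*v + 2) = v*(v - 5)*(v - 3)*(v + 1)*(v + 2)
(5) = (d)*(d^3 - d^2 - 14*d + 24) = d*(d + 4)*(d^2 - 5*d + 6) = d*(d - 3)*(d + 4)*(d - 2)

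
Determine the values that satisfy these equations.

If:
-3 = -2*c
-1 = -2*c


Then:
No Solution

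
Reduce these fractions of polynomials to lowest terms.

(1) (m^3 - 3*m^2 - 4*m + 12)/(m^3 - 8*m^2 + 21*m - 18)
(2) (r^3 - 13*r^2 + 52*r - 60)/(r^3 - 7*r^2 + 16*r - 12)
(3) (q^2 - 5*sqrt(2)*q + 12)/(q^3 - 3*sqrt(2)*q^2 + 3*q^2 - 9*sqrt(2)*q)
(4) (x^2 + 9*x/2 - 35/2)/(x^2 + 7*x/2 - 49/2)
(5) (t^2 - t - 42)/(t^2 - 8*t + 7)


(1) = (m + 2)/(m - 3)
(2) = (r^2 - 11*r + 30)/(r^2 - 5*r + 6)
(3) = (q - 2*sqrt(2))/(q^2 + 3*q)
(4) = (2*x - 5)/(2*x - 7)
(5) = (t + 6)/(t - 1)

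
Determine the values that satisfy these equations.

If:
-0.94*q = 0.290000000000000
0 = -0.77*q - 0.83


Then:
No Solution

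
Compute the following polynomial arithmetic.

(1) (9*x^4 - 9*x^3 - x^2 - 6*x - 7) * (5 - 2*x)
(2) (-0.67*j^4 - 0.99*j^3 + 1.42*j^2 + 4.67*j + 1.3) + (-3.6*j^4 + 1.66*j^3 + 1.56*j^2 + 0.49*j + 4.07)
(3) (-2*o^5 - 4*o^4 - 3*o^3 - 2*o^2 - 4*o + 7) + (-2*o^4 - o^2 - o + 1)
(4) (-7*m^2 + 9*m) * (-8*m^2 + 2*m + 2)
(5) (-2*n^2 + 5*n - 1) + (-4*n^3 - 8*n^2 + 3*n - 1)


(1) = -18*x^5 + 63*x^4 - 43*x^3 + 7*x^2 - 16*x - 35
(2) = -4.27*j^4 + 0.67*j^3 + 2.98*j^2 + 5.16*j + 5.37
(3) = -2*o^5 - 6*o^4 - 3*o^3 - 3*o^2 - 5*o + 8
(4) = 56*m^4 - 86*m^3 + 4*m^2 + 18*m
(5) = -4*n^3 - 10*n^2 + 8*n - 2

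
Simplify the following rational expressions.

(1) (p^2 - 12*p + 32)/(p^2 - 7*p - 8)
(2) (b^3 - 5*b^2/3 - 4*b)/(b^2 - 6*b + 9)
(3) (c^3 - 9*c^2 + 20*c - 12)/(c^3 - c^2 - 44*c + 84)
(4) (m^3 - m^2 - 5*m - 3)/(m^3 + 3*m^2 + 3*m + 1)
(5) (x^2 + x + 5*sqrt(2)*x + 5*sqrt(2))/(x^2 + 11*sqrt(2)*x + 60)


(1) = (p - 4)/(p + 1)
(2) = (3*b^2 + 4*b)/(3*b - 9)
(3) = (c - 1)/(c + 7)
(4) = (m - 3)/(m + 1)
(5) = (x + 1)/(x + 6*sqrt(2))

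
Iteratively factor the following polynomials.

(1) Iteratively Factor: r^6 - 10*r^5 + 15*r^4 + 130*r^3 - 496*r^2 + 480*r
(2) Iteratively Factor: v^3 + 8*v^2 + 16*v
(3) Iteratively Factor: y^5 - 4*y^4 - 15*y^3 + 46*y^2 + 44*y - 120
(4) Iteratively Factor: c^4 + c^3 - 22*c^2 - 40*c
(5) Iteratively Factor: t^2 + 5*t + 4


(1) = (r - 4)*(r^5 - 6*r^4 - 9*r^3 + 94*r^2 - 120*r) = (r - 4)*(r + 4)*(r^4 - 10*r^3 + 31*r^2 - 30*r) = r*(r - 4)*(r + 4)*(r^3 - 10*r^2 + 31*r - 30) = r*(r - 5)*(r - 4)*(r + 4)*(r^2 - 5*r + 6) = r*(r - 5)*(r - 4)*(r - 3)*(r + 4)*(r - 2)
(2) = (v + 4)*(v^2 + 4*v) = (v + 4)^2*(v)
(3) = (y - 5)*(y^4 + y^3 - 10*y^2 - 4*y + 24) = (y - 5)*(y + 2)*(y^3 - y^2 - 8*y + 12) = (y - 5)*(y - 2)*(y + 2)*(y^2 + y - 6) = (y - 5)*(y - 2)^2*(y + 2)*(y + 3)
(4) = (c + 4)*(c^3 - 3*c^2 - 10*c) = (c + 2)*(c + 4)*(c^2 - 5*c) = c*(c + 2)*(c + 4)*(c - 5)
(5) = (t + 4)*(t + 1)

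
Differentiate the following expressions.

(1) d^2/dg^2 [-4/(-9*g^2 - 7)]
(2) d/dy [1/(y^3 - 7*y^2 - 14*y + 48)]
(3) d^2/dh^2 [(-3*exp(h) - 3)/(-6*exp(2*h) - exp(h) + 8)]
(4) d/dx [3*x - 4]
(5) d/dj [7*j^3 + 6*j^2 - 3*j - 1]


(1) = 72*(27*g^2 - 7)/(9*g^2 + 7)^3
(2) = (-3*y^2 + 14*y + 14)/(y^3 - 7*y^2 - 14*y + 48)^2
(3) = (108*exp(4*h) + 414*exp(3*h) + 918*exp(2*h) + 603*exp(h) + 216)*exp(h)/(216*exp(6*h) + 108*exp(5*h) - 846*exp(4*h) - 287*exp(3*h) + 1128*exp(2*h) + 192*exp(h) - 512)
(4) = 3
(5) = 21*j^2 + 12*j - 3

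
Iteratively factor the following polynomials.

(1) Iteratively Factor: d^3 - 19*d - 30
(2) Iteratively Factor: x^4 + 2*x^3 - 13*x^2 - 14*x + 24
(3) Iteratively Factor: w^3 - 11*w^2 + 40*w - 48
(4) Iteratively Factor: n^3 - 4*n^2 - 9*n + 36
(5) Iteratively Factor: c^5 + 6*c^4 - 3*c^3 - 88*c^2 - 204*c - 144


(1) = (d - 5)*(d^2 + 5*d + 6) = (d - 5)*(d + 2)*(d + 3)
(2) = (x + 2)*(x^3 - 13*x + 12) = (x + 2)*(x + 4)*(x^2 - 4*x + 3) = (x - 3)*(x + 2)*(x + 4)*(x - 1)
(3) = (w - 4)*(w^2 - 7*w + 12) = (w - 4)^2*(w - 3)
(4) = (n - 4)*(n^2 - 9) = (n - 4)*(n + 3)*(n - 3)
(5) = (c + 2)*(c^4 + 4*c^3 - 11*c^2 - 66*c - 72) = (c - 4)*(c + 2)*(c^3 + 8*c^2 + 21*c + 18) = (c - 4)*(c + 2)*(c + 3)*(c^2 + 5*c + 6) = (c - 4)*(c + 2)*(c + 3)^2*(c + 2)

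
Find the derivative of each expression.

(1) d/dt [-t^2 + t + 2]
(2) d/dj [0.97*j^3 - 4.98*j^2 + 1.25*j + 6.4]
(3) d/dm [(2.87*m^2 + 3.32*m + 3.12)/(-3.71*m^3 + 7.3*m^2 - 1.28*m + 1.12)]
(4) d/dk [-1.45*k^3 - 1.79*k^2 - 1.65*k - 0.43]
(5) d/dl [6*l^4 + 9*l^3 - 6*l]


(1) = 1 - 2*t
(2) = 2.91*j^2 - 9.96*j + 1.25
(3) = (10.6477*m^4 + 24.6344*m^3 + 6.816*m^2 - 39.1232*m + 7.712)/(13.7641*m^6 - 54.166*m^5 + 62.7876*m^4 - 26.9984*m^3 + 17.9904*m^2 - 2.8672*m + 1.2544)
(4) = -4.35*k^2 - 3.58*k - 1.65
(5) = 24*l^3 + 27*l^2 - 6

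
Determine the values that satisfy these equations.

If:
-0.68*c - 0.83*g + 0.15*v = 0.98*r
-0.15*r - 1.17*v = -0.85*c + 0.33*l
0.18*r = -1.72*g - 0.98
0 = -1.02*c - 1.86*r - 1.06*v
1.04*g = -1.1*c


Then:
c = 0.54
g = -0.57
l = 3.37
r = 0.02
v = -0.56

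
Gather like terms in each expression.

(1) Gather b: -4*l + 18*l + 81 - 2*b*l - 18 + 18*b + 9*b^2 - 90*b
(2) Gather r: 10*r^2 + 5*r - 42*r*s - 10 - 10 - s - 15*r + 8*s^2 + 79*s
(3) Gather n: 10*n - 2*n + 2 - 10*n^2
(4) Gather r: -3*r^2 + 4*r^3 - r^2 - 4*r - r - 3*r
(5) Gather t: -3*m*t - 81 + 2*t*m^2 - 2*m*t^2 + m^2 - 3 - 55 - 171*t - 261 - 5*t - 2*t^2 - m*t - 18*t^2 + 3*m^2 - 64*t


(1) = 9*b^2 + b*(-2*l - 72) + 14*l + 63
(2) = 10*r^2 + r*(-42*s - 10) + 8*s^2 + 78*s - 20
(3) = -10*n^2 + 8*n + 2
(4) = 4*r^3 - 4*r^2 - 8*r
(5) = 4*m^2 + t^2*(-2*m - 20) + t*(2*m^2 - 4*m - 240) - 400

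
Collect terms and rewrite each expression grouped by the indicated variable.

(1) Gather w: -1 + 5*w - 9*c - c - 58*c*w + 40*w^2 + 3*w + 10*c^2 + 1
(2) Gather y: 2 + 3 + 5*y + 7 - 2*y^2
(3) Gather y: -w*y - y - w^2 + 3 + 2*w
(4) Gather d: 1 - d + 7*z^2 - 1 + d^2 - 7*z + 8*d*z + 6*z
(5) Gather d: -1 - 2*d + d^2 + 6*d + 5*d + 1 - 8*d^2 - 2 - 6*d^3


(1) = 10*c^2 - 10*c + 40*w^2 + w*(8 - 58*c)
(2) = -2*y^2 + 5*y + 12
(3) = -w^2 + 2*w + y*(-w - 1) + 3
(4) = d^2 + d*(8*z - 1) + 7*z^2 - z
(5) = -6*d^3 - 7*d^2 + 9*d - 2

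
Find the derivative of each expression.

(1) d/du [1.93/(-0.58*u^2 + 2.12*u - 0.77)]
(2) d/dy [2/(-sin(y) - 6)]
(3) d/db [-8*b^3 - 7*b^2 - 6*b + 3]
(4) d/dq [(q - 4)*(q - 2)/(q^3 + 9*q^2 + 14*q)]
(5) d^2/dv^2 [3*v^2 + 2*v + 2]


(1) = (2.2388*u - 4.0916)/(0.58*u^2 - 2.12*u + 0.77)^2
(2) = 2*cos(y)/(sin(y) + 6)^2
(3) = -24*b^2 - 14*b - 6
(4) = (-q^4 + 12*q^3 + 44*q^2 - 144*q - 112)/(q^2*(q^4 + 18*q^3 + 109*q^2 + 252*q + 196))
(5) = 6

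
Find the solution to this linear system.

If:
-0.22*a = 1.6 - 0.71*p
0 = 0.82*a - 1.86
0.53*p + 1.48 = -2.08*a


Then:
No Solution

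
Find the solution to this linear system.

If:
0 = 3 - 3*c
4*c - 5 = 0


Then:
No Solution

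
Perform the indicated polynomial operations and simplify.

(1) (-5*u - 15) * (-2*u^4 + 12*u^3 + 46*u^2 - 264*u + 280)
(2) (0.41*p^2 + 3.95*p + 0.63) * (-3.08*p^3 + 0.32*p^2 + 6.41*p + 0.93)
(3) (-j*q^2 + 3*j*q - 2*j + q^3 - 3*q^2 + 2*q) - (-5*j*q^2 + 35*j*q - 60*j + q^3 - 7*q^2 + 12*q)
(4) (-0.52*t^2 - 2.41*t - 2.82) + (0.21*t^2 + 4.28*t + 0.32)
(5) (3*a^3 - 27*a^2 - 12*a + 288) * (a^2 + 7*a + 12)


(1) = 10*u^5 - 30*u^4 - 410*u^3 + 630*u^2 + 2560*u - 4200
(2) = -1.2628*p^5 - 12.0348*p^4 + 1.9517*p^3 + 25.9024*p^2 + 7.7118*p + 0.5859
(3) = 4*j*q^2 - 32*j*q + 58*j + 4*q^2 - 10*q
(4) = -0.31*t^2 + 1.87*t - 2.5
(5) = 3*a^5 - 6*a^4 - 165*a^3 - 120*a^2 + 1872*a + 3456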